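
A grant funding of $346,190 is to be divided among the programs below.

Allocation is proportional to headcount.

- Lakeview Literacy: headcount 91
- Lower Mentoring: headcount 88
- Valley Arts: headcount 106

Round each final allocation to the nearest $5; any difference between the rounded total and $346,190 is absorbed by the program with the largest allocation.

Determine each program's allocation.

Lakeview Literacy: $110,540 | Lower Mentoring: $106,895 | Valley Arts: $128,755

Sum of headcount: 285.
Unrounded shares: Lakeview Literacy 91/285 × $346,190 = 110,537.86; Lower Mentoring 88/285 × $346,190 = 106,893.75; Valley Arts 106/285 × $346,190 = 128,758.39.
Rounded to nearest $5: Lakeview Literacy $110,540; Lower Mentoring $106,895; Valley Arts $128,760. Sum = $346,195.
Difference $346,190 − $346,195 = −$5 applied to largest allocation (Valley Arts): Valley Arts becomes $128,755.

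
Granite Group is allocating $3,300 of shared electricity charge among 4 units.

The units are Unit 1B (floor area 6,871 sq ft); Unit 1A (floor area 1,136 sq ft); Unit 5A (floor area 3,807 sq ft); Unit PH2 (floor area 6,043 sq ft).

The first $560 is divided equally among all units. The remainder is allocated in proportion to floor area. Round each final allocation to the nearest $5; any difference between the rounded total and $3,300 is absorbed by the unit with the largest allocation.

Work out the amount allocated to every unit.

Unit 1B: $1,195 | Unit 1A: $315 | Unit 5A: $725 | Unit PH2: $1,065

First tranche $560 split equally: $140 each.
Remainder $2,740 by floor area (total 17,857): Unit 1B 1,054.29 → $1,055; Unit 1A 174.31 → $175; Unit 5A 584.15 → $585; Unit PH2 927.25 → $925.
Totals: Unit 1B $140 + $1,055 = $1,195; Unit 1A $140 + $175 = $315; Unit 5A $140 + $585 = $725; Unit PH2 $140 + $925 = $1,065.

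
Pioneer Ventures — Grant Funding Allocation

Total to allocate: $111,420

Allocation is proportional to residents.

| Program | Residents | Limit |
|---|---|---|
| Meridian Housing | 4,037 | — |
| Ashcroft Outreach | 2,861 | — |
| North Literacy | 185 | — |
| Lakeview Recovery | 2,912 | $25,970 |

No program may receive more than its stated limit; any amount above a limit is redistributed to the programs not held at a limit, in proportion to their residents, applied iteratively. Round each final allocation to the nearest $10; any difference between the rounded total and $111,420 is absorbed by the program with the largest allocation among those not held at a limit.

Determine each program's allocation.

Residents total: 9,995.
Proportional shares (ignoring caps): Meridian Housing 45,002.76; Ashcroft Outreach 31,893.21; North Literacy 2,062.30; Lakeview Recovery 32,461.73.
Held at cap: Lakeview Recovery ($25,970); remaining pool $85,450 reallocated over remaining residents 7,083.
Shares after redistribution: Meridian Housing 48,702.76 → $48,700; Ashcroft Outreach 34,515.38 → $34,520; North Literacy 2,231.86 → $2,230.

Meridian Housing: $48,700 · Ashcroft Outreach: $34,520 · North Literacy: $2,230 · Lakeview Recovery: $25,970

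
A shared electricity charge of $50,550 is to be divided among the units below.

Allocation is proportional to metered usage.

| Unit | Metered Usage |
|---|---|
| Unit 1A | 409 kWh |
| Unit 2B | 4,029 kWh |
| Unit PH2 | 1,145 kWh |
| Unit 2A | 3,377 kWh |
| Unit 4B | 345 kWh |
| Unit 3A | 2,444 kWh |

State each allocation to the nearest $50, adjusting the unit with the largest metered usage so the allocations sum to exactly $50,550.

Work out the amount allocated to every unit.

Unit 1A: $1,750; Unit 2B: $17,300; Unit PH2: $4,950; Unit 2A: $14,550; Unit 4B: $1,500; Unit 3A: $10,500

Combined metered usage = 11,749.
Pro-rata amounts: Unit 1A 409/11,749 × $50,550 = 1,759.72; Unit 2B 4,029/11,749 × $50,550 = 17,334.75; Unit PH2 1,145/11,749 × $50,550 = 4,926.36; Unit 2A 3,377/11,749 × $50,550 = 14,529.52; Unit 4B 345/11,749 × $50,550 = 1,484.36; Unit 3A 2,444/11,749 × $50,550 = 10,515.29.
Rounded to nearest $50: Unit 1A $1,750; Unit 2B $17,350; Unit PH2 $4,950; Unit 2A $14,550; Unit 4B $1,500; Unit 3A $10,500. Sum = $50,600.
Difference $50,550 − $50,600 = −$50 applied to largest metered usage (Unit 2B): Unit 2B becomes $17,300.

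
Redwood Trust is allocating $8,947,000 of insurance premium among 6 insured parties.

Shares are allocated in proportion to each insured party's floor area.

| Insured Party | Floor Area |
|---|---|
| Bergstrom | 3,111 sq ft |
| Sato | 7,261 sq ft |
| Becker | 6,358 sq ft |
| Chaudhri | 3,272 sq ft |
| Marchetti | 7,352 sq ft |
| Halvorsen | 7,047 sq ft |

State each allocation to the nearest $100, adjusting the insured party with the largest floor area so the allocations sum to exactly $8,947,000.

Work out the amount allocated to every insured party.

Combined floor area = 3,111 + 7,261 + 6,358 + 3,272 + 7,352 + 7,047 = 34,401.
Proportional shares: Bergstrom 809,107.79; Sato 1,888,438.33; Becker 1,653,586.41; Chaudhri 850,980.61; Marchetti 1,912,105.58; Halvorsen 1,832,781.29.
Rounded to nearest $100: Bergstrom $809,100; Sato $1,888,400; Becker $1,653,600; Chaudhri $851,000; Marchetti $1,912,100; Halvorsen $1,832,800. Sum = $8,947,000.
No rounding difference to absorb.

Bergstrom: $809,100 · Sato: $1,888,400 · Becker: $1,653,600 · Chaudhri: $851,000 · Marchetti: $1,912,100 · Halvorsen: $1,832,800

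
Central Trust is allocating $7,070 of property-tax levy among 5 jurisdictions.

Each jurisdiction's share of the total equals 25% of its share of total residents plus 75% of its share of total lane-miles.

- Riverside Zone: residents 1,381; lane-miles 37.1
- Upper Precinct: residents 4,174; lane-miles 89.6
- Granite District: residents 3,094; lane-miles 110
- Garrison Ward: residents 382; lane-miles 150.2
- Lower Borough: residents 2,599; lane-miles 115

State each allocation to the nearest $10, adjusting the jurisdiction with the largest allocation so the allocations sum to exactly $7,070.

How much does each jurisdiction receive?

Residents total 11,630; lane-miles total 501.9.
Composite weights (25% residents + 75% lane-miles): Riverside Zone 0.0851; Upper Precinct 0.2236; Granite District 0.2309; Garrison Ward 0.2327; Lower Borough 0.2277.
Raw shares: Riverside Zone 601.84; Upper Precinct 1,580.97; Granite District 1,632.35; Garrison Ward 1,644.90; Lower Borough 1,609.95.
At nearest $10: Riverside Zone $600; Upper Precinct $1,580; Granite District $1,630; Garrison Ward $1,640; Lower Borough $1,610. Sum = $7,060.
Difference $7,070 − $7,060 = +$10 applied to largest allocation (Garrison Ward): Garrison Ward becomes $1,650.

Riverside Zone: $600; Upper Precinct: $1,580; Granite District: $1,630; Garrison Ward: $1,650; Lower Borough: $1,610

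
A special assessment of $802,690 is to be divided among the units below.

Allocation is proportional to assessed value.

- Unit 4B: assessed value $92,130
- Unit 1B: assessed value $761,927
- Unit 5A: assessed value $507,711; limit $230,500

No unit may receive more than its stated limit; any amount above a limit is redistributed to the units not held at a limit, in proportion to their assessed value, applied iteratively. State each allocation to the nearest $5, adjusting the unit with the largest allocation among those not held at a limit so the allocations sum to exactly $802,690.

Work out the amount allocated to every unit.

Unit 4B: $61,725 | Unit 1B: $510,465 | Unit 5A: $230,500

Total assessed value = 1,361,768.
Proportional shares (ignoring caps): Unit 4B 54,305.75; Unit 1B 449,115.55; Unit 5A 299,268.70.
Held at cap: Unit 5A ($230,500); remaining pool $572,190 reallocated over remaining assessed value 854,057.
Redistributed shares: Unit 4B 61,724.06 → $61,725; Unit 1B 510,465.94 → $510,465.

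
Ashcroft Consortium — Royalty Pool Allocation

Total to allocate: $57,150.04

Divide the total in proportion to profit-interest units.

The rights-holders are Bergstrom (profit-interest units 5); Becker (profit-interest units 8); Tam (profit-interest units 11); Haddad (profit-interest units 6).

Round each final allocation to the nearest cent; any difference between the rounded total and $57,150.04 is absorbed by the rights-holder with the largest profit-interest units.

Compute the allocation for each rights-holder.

Sum of profit-interest units: 5 + 8 + 11 + 6 = 30.
Raw shares: Bergstrom 9,525.0067; Becker 15,240.0107; Tam 20,955.0147; Haddad 11,430.0080.
At nearest cent: Bergstrom $9,525.01; Becker $15,240.01; Tam $20,955.01; Haddad $11,430.01. Sum = $57,150.04.
No rounding difference to absorb.

Bergstrom: $9,525.01 · Becker: $15,240.01 · Tam: $20,955.01 · Haddad: $11,430.01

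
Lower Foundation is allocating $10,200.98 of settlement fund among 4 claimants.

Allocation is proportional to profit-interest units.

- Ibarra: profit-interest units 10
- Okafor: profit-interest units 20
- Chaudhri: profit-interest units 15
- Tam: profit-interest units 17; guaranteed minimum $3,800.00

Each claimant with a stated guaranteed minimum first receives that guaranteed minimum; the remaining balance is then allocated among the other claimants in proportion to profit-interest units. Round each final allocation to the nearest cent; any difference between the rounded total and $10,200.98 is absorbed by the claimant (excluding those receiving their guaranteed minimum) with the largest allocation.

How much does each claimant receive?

Ibarra: $1,422.44 · Okafor: $2,844.88 · Chaudhri: $2,133.66 · Tam: $3,800.00

Fund the minimums — Tam $3,800.00. Remaining pool $6,400.98.
Remaining pool split over remaining profit-interest units 45: Ibarra 1,422.4400 → $1,422.44; Okafor 2,844.8800 → $2,844.88; Chaudhri 2,133.6600 → $2,133.66.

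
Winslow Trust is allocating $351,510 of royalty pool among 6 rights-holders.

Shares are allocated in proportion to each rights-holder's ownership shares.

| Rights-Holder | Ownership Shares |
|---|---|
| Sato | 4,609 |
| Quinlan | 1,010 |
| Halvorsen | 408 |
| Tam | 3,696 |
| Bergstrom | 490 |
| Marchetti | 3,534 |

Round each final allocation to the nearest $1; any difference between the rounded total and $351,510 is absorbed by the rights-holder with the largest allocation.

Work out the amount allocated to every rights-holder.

Ownership shares total: 13,747.
Unrounded shares: Sato 4,609/13,747 × $351,510 = 117,851.87; Quinlan 1,010/13,747 × $351,510 = 25,825.64; Halvorsen 408/13,747 × $351,510 = 10,432.54; Tam 3,696/13,747 × $351,510 = 94,506.51; Bergstrom 490/13,747 × $351,510 = 12,529.27; Marchetti 3,534/13,747 × $351,510 = 90,364.18.
At nearest $1: Sato $117,852; Quinlan $25,826; Halvorsen $10,433; Tam $94,507; Bergstrom $12,529; Marchetti $90,364. Sum = $351,511.
Difference $351,510 − $351,511 = −$1 applied to largest allocation (Sato): Sato becomes $117,851.

Sato: $117,851 · Quinlan: $25,826 · Halvorsen: $10,433 · Tam: $94,507 · Bergstrom: $12,529 · Marchetti: $90,364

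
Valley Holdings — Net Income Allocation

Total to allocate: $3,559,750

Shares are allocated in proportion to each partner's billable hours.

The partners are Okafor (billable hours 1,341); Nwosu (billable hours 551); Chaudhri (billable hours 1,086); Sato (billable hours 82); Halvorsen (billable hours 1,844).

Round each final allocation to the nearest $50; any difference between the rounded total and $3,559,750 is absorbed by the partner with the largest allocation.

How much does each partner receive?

Okafor: $973,400 | Nwosu: $399,950 | Chaudhri: $788,300 | Sato: $59,500 | Halvorsen: $1,338,600

Billable hours total: 4,904.
Unrounded shares: Okafor 1,341/4,904 × $3,559,750 = 973,414.51; Nwosu 551/4,904 × $3,559,750 = 399,963.75; Chaudhri 1,086/4,904 × $3,559,750 = 788,313.32; Sato 82/4,904 × $3,559,750 = 59,522.74; Halvorsen 1,844/4,904 × $3,559,750 = 1,338,535.69.
At nearest $50: Okafor $973,400; Nwosu $399,950; Chaudhri $788,300; Sato $59,500; Halvorsen $1,338,550. Sum = $3,559,700.
Difference $3,559,750 − $3,559,700 = +$50 applied to largest allocation (Halvorsen): Halvorsen becomes $1,338,600.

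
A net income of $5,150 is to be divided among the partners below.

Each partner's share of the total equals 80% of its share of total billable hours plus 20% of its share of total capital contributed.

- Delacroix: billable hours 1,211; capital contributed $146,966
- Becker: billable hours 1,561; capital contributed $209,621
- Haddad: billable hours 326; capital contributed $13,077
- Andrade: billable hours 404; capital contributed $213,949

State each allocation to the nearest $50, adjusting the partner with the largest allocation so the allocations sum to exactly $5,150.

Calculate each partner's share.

Delacroix: $1,700; Becker: $2,200; Haddad: $400; Andrade: $850

Totals — billable hours 3,502, capital contributed 583,613.
Composite weights (80% billable hours + 20% capital contributed): Delacroix 0.3270; Becker 0.4284; Haddad 0.0790; Andrade 0.1656.
Pro-rata amounts: Delacroix 1,684.08; Becker 2,206.42; Haddad 406.61; Andrade 852.89.
After rounding ($50): Delacroix $1,700; Becker $2,200; Haddad $400; Andrade $850. Sum = $5,150.
Sum already equals the total — no adjustment.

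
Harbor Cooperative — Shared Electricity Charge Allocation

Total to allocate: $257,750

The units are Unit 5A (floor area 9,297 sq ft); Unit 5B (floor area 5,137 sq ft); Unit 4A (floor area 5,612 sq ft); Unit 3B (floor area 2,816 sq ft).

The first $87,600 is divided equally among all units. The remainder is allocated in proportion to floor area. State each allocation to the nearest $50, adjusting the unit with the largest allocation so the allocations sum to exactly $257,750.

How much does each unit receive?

Equal tier: $87,600 ÷ 4 = $21,900 apiece.
Remainder $170,150 by floor area (total 22,862): Unit 5A 69,192.75 → $69,200; Unit 5B 38,232.02 → $38,250; Unit 4A 41,767.20 → $41,750; Unit 3B 20,958.03 → $20,950.
Totals: Unit 5A $21,900 + $69,200 = $91,100; Unit 5B $21,900 + $38,250 = $60,150; Unit 4A $21,900 + $41,750 = $63,650; Unit 3B $21,900 + $20,950 = $42,850.

Unit 5A: $91,100 · Unit 5B: $60,150 · Unit 4A: $63,650 · Unit 3B: $42,850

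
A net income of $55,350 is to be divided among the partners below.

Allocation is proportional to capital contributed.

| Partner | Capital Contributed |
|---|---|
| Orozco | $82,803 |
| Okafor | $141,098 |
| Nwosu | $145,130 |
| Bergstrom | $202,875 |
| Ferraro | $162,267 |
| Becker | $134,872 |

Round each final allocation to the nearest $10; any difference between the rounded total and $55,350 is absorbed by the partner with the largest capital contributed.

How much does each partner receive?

Capital contributed total: 869,045.
Unrounded shares: Orozco 82,803/869,045 × $55,350 = 5,273.77; Okafor 141,098/869,045 × $55,350 = 8,986.62; Nwosu 145,130/869,045 × $55,350 = 9,243.42; Bergstrom 202,875/869,045 × $55,350 = 12,921.23; Ferraro 162,267/869,045 × $55,350 = 10,334.88; Becker 134,872/869,045 × $55,350 = 8,590.08.
At nearest $10: Orozco $5,270; Okafor $8,990; Nwosu $9,240; Bergstrom $12,920; Ferraro $10,330; Becker $8,590. Sum = $55,340.
Difference $55,350 − $55,340 = +$10 applied to largest capital contributed (Bergstrom): Bergstrom becomes $12,930.

Orozco: $5,270; Okafor: $8,990; Nwosu: $9,240; Bergstrom: $12,930; Ferraro: $10,330; Becker: $8,590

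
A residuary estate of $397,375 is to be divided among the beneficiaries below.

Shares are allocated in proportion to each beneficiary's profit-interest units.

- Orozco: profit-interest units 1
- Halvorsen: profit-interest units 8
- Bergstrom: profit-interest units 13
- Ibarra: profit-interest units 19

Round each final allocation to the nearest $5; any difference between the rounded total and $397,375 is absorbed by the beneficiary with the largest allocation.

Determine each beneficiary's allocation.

Orozco: $9,690 | Halvorsen: $77,535 | Bergstrom: $125,995 | Ibarra: $184,155

Sum of profit-interest units: 41.
Proportional shares: Orozco 1/41 × $397,375 = 9,692.07; Halvorsen 8/41 × $397,375 = 77,536.59; Bergstrom 13/41 × $397,375 = 125,996.95; Ibarra 19/41 × $397,375 = 184,149.39.
Rounded to nearest $5: Orozco $9,690; Halvorsen $77,535; Bergstrom $125,995; Ibarra $184,150. Sum = $397,370.
Difference $397,375 − $397,370 = +$5 applied to largest allocation (Ibarra): Ibarra becomes $184,155.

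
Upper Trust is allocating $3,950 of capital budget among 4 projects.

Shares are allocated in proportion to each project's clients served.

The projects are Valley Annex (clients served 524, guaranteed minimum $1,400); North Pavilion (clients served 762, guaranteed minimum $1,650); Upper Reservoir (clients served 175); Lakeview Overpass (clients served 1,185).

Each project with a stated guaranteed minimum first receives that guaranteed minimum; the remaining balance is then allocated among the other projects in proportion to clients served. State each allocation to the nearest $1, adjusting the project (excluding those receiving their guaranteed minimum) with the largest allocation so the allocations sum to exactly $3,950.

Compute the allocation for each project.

Fund the minimums — Valley Annex $1,400; North Pavilion $1,650. Residual $900.
Residual split over remaining clients served 1,360: Upper Reservoir 115.81 → $116; Lakeview Overpass 784.19 → $784.

Valley Annex: $1,400; North Pavilion: $1,650; Upper Reservoir: $116; Lakeview Overpass: $784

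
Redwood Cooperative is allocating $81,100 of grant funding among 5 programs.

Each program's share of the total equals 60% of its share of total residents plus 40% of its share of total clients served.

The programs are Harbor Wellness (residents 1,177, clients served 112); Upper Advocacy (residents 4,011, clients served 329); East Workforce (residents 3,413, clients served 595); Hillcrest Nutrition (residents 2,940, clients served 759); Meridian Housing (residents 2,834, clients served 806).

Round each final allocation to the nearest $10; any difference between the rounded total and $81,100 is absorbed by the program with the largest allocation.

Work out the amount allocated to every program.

Harbor Wellness: $5,380; Upper Advocacy: $17,680; East Workforce: $18,970; Hillcrest Nutrition: $19,420; Meridian Housing: $19,650

Totals — residents 14,375, clients served 2,601.
Blended shares (60% residents + 40% clients served): Harbor Wellness 0.0664; Upper Advocacy 0.2180; East Workforce 0.2340; Hillcrest Nutrition 0.2394; Meridian Housing 0.2422.
Proportional shares: Harbor Wellness 5,381.07; Upper Advocacy 17,680.74; East Workforce 18,974.07; Hillcrest Nutrition 19,418.37; Meridian Housing 19,645.75.
At nearest $10: Harbor Wellness $5,380; Upper Advocacy $17,680; East Workforce $18,970; Hillcrest Nutrition $19,420; Meridian Housing $19,650. Sum = $81,100.
No rounding difference to absorb.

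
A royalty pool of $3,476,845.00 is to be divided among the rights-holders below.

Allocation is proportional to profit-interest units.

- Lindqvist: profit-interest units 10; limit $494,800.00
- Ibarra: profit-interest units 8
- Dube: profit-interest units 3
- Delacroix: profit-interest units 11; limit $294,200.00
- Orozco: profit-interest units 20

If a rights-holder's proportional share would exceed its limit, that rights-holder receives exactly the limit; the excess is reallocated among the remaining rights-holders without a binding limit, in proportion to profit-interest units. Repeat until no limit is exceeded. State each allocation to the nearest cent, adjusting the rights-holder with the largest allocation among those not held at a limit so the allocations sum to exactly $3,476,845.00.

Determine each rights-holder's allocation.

Profit-interest units total: 52.
Proportional shares (ignoring caps): Lindqvist 668,624.0385; Ibarra 534,899.2308; Dube 200,587.2115; Delacroix 735,486.4423; Orozco 1,337,248.0769.
Held at cap: Lindqvist ($494,800.00), Delacroix ($294,200.00); residual $2,687,845.00 reallocated over remaining profit-interest units 31.
Remaining shares: Ibarra 693,637.4194 → $693,637.42; Dube 260,114.0323 → $260,114.03; Orozco 1,734,093.5484 → $1,734,093.55.

Lindqvist: $494,800.00; Ibarra: $693,637.42; Dube: $260,114.03; Delacroix: $294,200.00; Orozco: $1,734,093.55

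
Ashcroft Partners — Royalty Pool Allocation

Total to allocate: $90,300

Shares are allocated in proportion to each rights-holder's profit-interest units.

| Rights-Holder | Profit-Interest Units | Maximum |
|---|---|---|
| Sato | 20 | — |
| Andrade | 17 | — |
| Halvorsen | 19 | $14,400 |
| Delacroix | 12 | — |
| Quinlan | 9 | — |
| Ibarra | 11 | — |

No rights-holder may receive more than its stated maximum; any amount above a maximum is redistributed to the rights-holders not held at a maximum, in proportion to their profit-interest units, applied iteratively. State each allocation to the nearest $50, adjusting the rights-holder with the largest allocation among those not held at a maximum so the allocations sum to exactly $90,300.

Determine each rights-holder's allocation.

Profit-interest units total: 88.
Proportional shares (ignoring caps): Sato 20,522.73; Andrade 17,444.32; Halvorsen 19,496.59; Delacroix 12,313.64; Quinlan 9,235.23; Ibarra 11,287.50.
Capped: Halvorsen ($14,400); remaining pool $75,900 reallocated over remaining profit-interest units 69.
Remaining shares: Sato 22,000.00 → $22,000; Andrade 18,700.00 → $18,700; Delacroix 13,200.00 → $13,200; Quinlan 9,900.00 → $9,900; Ibarra 12,100.00 → $12,100.

Sato: $22,000 | Andrade: $18,700 | Halvorsen: $14,400 | Delacroix: $13,200 | Quinlan: $9,900 | Ibarra: $12,100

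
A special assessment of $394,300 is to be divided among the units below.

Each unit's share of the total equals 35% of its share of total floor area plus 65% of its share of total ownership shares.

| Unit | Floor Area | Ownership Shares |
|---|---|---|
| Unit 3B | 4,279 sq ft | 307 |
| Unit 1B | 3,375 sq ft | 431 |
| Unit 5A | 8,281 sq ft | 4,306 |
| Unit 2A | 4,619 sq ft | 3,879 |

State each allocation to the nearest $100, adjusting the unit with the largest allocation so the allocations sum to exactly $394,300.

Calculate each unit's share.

Floor area total 20,554; ownership shares total 8,923.
Composite weights (35% floor area + 65% ownership shares): Unit 3B 0.0952; Unit 1B 0.0889; Unit 5A 0.4547; Unit 2A 0.3612.
Proportional shares: Unit 3B 37,548.29; Unit 1B 35,040.24; Unit 5A 179,281.91; Unit 2A 142,429.56.
Rounded to nearest $100: Unit 3B $37,500; Unit 1B $35,000; Unit 5A $179,300; Unit 2A $142,400. Sum = $394,200.
Difference $394,300 − $394,200 = +$100 applied to largest allocation (Unit 5A): Unit 5A becomes $179,400.

Unit 3B: $37,500 · Unit 1B: $35,000 · Unit 5A: $179,400 · Unit 2A: $142,400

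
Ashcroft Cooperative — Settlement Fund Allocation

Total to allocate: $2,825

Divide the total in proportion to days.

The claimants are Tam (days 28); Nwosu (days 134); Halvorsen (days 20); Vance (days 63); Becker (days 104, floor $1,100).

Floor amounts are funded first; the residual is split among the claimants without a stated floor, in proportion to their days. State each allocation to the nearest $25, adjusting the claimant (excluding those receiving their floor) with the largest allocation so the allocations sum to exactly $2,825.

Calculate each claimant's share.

Guaranteed amounts: Becker $1,100. Balance $1,725.
Balance split over remaining days 245: Tam 197.14 → $200; Nwosu 943.47 → $950; Halvorsen 140.82 → $150; Vance 443.57 → $450.
Rounding difference −$25 applied to Nwosu → $925.

Tam: $200 | Nwosu: $925 | Halvorsen: $150 | Vance: $450 | Becker: $1,100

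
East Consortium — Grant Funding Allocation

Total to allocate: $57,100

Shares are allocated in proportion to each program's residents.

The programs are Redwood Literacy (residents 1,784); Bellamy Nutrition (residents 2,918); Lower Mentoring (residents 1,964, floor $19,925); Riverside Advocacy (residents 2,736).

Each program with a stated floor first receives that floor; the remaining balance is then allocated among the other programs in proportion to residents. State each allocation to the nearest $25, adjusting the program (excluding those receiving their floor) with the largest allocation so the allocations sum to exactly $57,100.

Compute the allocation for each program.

Redwood Literacy: $8,925 | Bellamy Nutrition: $14,575 | Lower Mentoring: $19,925 | Riverside Advocacy: $13,675

Fund the minimums — Lower Mentoring $19,925. Balance $37,175.
Balance split over remaining residents 7,438: Redwood Literacy 8,916.40 → $8,925; Bellamy Nutrition 14,584.12 → $14,575; Riverside Advocacy 13,674.48 → $13,675.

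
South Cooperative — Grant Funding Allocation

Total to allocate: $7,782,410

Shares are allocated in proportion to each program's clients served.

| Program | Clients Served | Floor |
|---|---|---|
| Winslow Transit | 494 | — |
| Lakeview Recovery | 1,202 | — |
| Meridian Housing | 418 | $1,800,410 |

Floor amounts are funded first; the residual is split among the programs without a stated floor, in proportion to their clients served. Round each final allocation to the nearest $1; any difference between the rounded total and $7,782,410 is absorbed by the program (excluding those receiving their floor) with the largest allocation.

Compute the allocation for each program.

Minimums first: Meridian Housing $1,800,410. Residual $5,982,000.
Residual split over remaining clients served 1,696: Winslow Transit 1,742,398.58 → $1,742,399; Lakeview Recovery 4,239,601.42 → $4,239,601.

Winslow Transit: $1,742,399 · Lakeview Recovery: $4,239,601 · Meridian Housing: $1,800,410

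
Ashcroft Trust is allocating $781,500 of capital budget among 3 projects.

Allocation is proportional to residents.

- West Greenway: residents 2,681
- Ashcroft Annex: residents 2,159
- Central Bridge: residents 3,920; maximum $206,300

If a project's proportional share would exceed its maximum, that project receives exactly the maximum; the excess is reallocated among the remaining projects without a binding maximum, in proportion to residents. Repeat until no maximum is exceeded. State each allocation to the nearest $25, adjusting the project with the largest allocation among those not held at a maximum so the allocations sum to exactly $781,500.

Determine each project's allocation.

West Greenway: $318,625 · Ashcroft Annex: $256,575 · Central Bridge: $206,300

Sum of residents: 8,760.
Proportional shares (ignoring caps): West Greenway 239,178.25; Ashcroft Annex 192,609.42; Central Bridge 349,712.33.
Cap binds for Central Bridge ($206,300); remaining pool $575,200 reallocated over remaining residents 4,840.
Redistributed shares: West Greenway 318,618.02 → $318,625; Ashcroft Annex 256,581.98 → $256,575.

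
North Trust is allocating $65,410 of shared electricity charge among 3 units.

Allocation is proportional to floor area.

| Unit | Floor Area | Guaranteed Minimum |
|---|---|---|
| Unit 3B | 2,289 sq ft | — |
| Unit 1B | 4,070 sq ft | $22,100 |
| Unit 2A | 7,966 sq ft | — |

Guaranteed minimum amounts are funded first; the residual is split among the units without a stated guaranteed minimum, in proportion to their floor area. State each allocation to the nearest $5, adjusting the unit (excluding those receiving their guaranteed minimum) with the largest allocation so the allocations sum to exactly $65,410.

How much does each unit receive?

Unit 3B: $9,665; Unit 1B: $22,100; Unit 2A: $33,645

Guaranteed amounts: Unit 1B $22,100. Balance $43,310.
Balance split over remaining floor area 10,255: Unit 3B 9,667.15 → $9,665; Unit 2A 33,642.85 → $33,645.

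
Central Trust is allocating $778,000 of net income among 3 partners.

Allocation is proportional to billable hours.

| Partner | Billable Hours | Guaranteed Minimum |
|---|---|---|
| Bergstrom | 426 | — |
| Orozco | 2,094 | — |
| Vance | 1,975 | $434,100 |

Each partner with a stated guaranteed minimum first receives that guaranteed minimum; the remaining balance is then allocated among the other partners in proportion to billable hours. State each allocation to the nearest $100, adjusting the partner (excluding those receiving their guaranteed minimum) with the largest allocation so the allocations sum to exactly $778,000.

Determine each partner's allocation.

Bergstrom: $58,100; Orozco: $285,800; Vance: $434,100

Minimums first: Vance $434,100. Remaining pool $343,900.
Remaining pool split over remaining billable hours 2,520: Bergstrom 58,135.48 → $58,100; Orozco 285,764.52 → $285,800.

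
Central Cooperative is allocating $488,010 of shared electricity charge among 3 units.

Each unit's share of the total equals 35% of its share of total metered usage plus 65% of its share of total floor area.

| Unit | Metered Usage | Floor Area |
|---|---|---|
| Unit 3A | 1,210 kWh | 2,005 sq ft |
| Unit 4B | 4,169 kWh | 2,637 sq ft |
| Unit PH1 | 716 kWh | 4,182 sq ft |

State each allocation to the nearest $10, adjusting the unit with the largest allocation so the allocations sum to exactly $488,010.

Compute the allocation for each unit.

Totals — metered usage 6,095, floor area 8,824.
Composite weights (35% metered usage + 65% floor area): Unit 3A 0.2172; Unit 4B 0.4336; Unit PH1 0.3492.
Unrounded shares: Unit 3A 105,984.53; Unit 4B 211,625.43; Unit PH1 170,400.03.
Rounded to nearest $10: Unit 3A $105,980; Unit 4B $211,630; Unit PH1 $170,400. Sum = $488,010.
Rounded total matches; no reconciliation needed.

Unit 3A: $105,980; Unit 4B: $211,630; Unit PH1: $170,400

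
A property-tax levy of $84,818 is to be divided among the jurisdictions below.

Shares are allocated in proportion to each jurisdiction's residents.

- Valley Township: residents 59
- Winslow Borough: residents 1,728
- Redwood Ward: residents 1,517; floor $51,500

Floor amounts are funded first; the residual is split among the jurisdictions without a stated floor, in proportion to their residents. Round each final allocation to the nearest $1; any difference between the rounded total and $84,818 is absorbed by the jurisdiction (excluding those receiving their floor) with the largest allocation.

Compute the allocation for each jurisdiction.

Fund the minimums — Redwood Ward $51,500. Balance $33,318.
Balance split over remaining residents 1,787: Valley Township 1,100.03 → $1,100; Winslow Borough 32,217.97 → $32,218.

Valley Township: $1,100 · Winslow Borough: $32,218 · Redwood Ward: $51,500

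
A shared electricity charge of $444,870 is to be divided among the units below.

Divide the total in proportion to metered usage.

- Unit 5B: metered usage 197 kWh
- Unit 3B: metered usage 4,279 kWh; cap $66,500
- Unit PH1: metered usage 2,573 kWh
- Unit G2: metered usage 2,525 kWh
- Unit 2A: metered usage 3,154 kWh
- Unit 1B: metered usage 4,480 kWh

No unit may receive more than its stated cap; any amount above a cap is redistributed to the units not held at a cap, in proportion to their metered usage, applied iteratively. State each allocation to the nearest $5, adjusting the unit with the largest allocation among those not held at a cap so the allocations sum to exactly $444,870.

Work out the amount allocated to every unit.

Sum of metered usage: 17,208.
Pro-rata shares before constraints: Unit 5B 5,092.94; Unit 3B 110,622.89; Unit PH1 66,518.51; Unit G2 65,277.59; Unit 2A 81,538.82; Unit 1B 115,819.25.
Cap binds for Unit 3B ($66,500); balance $378,370 reallocated over remaining metered usage 12,929.
Shares after redistribution: Unit 5B 5,765.25 → $5,765; Unit PH1 75,299.41 → $75,300; Unit G2 73,894.67 → $73,895; Unit 2A 92,302.497 → $92,300; Unit 1B 131,108.18 → $131,110.

Unit 5B: $5,765; Unit 3B: $66,500; Unit PH1: $75,300; Unit G2: $73,895; Unit 2A: $92,300; Unit 1B: $131,110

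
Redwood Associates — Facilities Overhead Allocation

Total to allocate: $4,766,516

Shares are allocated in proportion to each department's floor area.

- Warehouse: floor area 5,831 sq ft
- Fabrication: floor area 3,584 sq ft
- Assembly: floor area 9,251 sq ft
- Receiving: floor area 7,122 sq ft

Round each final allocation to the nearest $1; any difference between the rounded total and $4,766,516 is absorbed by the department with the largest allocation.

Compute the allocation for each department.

Warehouse: $1,077,771 | Fabrication: $662,447 | Assembly: $1,709,906 | Receiving: $1,316,392

Total floor area = 25,788.
Pro-rata amounts: Warehouse 5,831/25,788 × $4,766,516 = 1,077,770.85; Fabrication 3,584/25,788 × $4,766,516 = 662,447.39; Assembly 9,251/25,788 × $4,766,516 = 1,709,905.36; Receiving 7,122/25,788 × $4,766,516 = 1,316,392.39.
At nearest $1: Warehouse $1,077,771; Fabrication $662,447; Assembly $1,709,905; Receiving $1,316,392. Sum = $4,766,515.
Difference $4,766,516 − $4,766,515 = +$1 applied to largest allocation (Assembly): Assembly becomes $1,709,906.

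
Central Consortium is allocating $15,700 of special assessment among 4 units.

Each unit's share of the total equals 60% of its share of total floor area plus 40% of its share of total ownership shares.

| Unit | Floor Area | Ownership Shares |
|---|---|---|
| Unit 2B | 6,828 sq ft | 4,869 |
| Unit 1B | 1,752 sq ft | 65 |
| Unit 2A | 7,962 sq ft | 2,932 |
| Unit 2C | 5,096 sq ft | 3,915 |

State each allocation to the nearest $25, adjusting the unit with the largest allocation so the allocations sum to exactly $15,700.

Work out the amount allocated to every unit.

Unit 2B: $5,575; Unit 1B: $800; Unit 2A: $5,025; Unit 2C: $4,300

Totals — floor area 21,638, ownership shares 11,781.
Composite weights (60% floor area + 40% ownership shares): Unit 2B 0.3547; Unit 1B 0.0508; Unit 2A 0.3203; Unit 2C 0.2742.
Pro-rata amounts: Unit 2B 5,568.01; Unit 1B 797.37; Unit 2A 5,029.16; Unit 2C 4,305.46.
At nearest $25: Unit 2B $5,575; Unit 1B $800; Unit 2A $5,025; Unit 2C $4,300. Sum = $15,700.
No rounding difference to absorb.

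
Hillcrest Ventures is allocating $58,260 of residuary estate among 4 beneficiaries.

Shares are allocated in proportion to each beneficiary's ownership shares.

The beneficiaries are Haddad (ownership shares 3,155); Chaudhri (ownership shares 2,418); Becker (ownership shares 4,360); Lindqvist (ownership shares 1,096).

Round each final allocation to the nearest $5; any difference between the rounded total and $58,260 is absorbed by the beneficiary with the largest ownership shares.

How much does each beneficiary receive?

Haddad: $16,665 · Chaudhri: $12,775 · Becker: $23,030 · Lindqvist: $5,790

Sum of ownership shares: 3,155 + 2,418 + 4,360 + 1,096 = 11,029.
Proportional shares: Haddad 16,666.09; Chaudhri 12,772.93; Becker 23,031.43; Lindqvist 5,789.55.
At nearest $5: Haddad $16,665; Chaudhri $12,775; Becker $23,030; Lindqvist $5,790. Sum = $58,260.
Rounded total matches; no reconciliation needed.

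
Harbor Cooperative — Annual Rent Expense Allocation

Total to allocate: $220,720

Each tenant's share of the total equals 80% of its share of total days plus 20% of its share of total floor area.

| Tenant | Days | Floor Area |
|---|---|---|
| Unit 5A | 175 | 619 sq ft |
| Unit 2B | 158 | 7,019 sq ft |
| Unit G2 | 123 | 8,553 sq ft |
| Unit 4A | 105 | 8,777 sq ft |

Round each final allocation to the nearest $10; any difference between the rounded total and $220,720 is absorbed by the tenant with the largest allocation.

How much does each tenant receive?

Unit 5A: $56,180 · Unit 2B: $62,130 · Unit G2: $53,840 · Unit 4A: $48,570

Days total 561; floor area total 24,968.
Combined weights (80% days + 20% floor area): Unit 5A 0.2545; Unit 2B 0.2815; Unit G2 0.2439; Unit 4A 0.2200.
Unrounded shares: Unit 5A 56,176.05; Unit 2B 62,140.61; Unit G2 53,836.43; Unit 4A 48,566.92.
Rounded to nearest $10: Unit 5A $56,180; Unit 2B $62,140; Unit G2 $53,840; Unit 4A $48,570. Sum = $220,730.
Difference $220,720 − $220,730 = −$10 applied to largest allocation (Unit 2B): Unit 2B becomes $62,130.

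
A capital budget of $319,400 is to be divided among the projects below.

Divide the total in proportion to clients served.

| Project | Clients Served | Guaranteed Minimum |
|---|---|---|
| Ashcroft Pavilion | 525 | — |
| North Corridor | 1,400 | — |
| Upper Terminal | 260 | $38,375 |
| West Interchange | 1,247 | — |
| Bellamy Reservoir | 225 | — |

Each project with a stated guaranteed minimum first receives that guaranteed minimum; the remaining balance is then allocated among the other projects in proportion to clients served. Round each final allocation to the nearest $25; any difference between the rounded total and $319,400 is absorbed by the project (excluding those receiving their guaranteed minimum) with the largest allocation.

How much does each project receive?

Minimums first: Upper Terminal $38,375. Remaining pool $281,025.
Remaining pool split over remaining clients served 3,397: Ashcroft Pavilion 43,431.89 → $43,425; North Corridor 115,818.37 → $115,825; West Interchange 103,161.08 → $103,150; Bellamy Reservoir 18,613.67 → $18,625.

Ashcroft Pavilion: $43,425 · North Corridor: $115,825 · Upper Terminal: $38,375 · West Interchange: $103,150 · Bellamy Reservoir: $18,625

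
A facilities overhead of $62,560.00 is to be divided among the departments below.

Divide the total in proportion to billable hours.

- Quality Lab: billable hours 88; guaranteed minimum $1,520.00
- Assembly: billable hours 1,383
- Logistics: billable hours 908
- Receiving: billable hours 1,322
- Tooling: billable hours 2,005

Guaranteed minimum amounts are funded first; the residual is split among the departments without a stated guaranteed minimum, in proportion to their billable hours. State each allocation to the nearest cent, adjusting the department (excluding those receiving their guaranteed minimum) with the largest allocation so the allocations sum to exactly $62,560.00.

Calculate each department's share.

Quality Lab: $1,520.00 · Assembly: $15,026.40 · Logistics: $9,865.49 · Receiving: $14,363.63 · Tooling: $21,784.48

Guaranteed amounts: Quality Lab $1,520.00. Residual $61,040.00.
Residual split over remaining billable hours 5,618: Assembly 15,026.4009 → $15,026.40; Logistics 9,865.4895 → $9,865.49; Receiving 14,363.6312 → $14,363.63; Tooling 21,784.4785 → $21,784.48.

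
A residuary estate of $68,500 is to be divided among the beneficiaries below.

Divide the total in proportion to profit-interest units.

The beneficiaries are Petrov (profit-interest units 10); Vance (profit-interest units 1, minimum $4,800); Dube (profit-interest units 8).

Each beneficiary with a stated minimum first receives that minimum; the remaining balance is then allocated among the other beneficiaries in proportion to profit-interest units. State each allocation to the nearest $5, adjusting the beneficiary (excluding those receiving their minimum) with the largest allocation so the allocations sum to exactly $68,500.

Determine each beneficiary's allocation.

Minimums first: Vance $4,800. Balance $63,700.
Balance split over remaining profit-interest units 18: Petrov 35,388.89 → $35,390; Dube 28,311.11 → $28,310.

Petrov: $35,390 · Vance: $4,800 · Dube: $28,310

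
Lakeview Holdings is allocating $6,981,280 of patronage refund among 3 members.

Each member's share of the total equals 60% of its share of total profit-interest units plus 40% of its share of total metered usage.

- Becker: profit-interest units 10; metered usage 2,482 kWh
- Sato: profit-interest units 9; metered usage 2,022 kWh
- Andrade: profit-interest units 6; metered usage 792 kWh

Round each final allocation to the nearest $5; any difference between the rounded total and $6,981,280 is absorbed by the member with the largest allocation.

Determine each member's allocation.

Totals — profit-interest units 25, metered usage 5,296.
Composite weights (60% profit-interest units + 40% metered usage): Becker 0.4275; Sato 0.3687; Andrade 0.2038.
Pro-rata amounts: Becker 2,984,233.56; Sato 2,574,130.81; Andrade 1,422,915.63.
Rounded to nearest $5: Becker $2,984,235; Sato $2,574,130; Andrade $1,422,915. Sum = $6,981,280.
No rounding difference to absorb.

Becker: $2,984,235 · Sato: $2,574,130 · Andrade: $1,422,915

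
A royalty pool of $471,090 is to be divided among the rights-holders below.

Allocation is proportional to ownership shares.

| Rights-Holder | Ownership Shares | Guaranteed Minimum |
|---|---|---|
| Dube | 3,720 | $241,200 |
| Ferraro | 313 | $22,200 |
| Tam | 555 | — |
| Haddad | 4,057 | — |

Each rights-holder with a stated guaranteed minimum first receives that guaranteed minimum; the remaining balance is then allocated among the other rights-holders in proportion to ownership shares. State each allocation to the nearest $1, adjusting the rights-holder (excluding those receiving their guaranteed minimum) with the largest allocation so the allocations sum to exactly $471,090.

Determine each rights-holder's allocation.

Dube: $241,200; Ferraro: $22,200; Tam: $24,993; Haddad: $182,697

Minimums first: Dube $241,200; Ferraro $22,200. Residual $207,690.
Residual split over remaining ownership shares 4,612: Tam 24,993.05 → $24,993; Haddad 182,696.95 → $182,697.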